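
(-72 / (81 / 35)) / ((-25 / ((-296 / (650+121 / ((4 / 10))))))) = -33152 / 85725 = -0.39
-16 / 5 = -3.20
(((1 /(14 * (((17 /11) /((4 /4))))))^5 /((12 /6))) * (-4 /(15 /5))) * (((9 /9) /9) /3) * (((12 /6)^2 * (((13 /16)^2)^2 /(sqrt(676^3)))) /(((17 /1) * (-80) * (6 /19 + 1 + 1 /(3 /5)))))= 0.00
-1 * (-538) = 538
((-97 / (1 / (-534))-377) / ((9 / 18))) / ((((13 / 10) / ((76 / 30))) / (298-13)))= 742519240 / 13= 57116864.62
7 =7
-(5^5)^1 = -3125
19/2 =9.50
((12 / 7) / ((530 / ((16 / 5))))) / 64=3 / 18550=0.00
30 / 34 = 15 / 17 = 0.88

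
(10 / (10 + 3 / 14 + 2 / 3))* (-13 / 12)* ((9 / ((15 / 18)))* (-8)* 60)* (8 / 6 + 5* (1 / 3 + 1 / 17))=132088320 / 7769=17001.97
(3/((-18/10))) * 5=-25/3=-8.33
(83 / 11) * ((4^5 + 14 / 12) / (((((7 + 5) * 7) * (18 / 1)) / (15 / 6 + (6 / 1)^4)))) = 189407743 / 28512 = 6643.09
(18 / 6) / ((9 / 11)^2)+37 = 1120 / 27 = 41.48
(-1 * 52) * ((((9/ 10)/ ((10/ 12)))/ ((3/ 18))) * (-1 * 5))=8424/ 5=1684.80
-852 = -852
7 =7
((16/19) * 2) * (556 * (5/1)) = 88960/19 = 4682.11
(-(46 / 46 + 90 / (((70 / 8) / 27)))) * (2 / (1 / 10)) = -39020 / 7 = -5574.29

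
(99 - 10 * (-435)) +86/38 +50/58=2453121/551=4452.13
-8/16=-0.50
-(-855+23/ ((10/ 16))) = 4091/ 5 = 818.20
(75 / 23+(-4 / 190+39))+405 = 977219 / 2185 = 447.24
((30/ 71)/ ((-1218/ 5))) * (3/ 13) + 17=3185198/ 187369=17.00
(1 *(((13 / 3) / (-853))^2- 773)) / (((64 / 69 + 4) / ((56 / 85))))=-1629956157368 / 15770925075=-103.35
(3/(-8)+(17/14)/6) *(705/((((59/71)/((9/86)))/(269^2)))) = -315116597385/284144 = -1109003.17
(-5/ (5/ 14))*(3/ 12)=-3.50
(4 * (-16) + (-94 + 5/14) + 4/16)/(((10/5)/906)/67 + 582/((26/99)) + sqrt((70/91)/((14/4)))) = -380102399274591513/5351806591202629228 + 52775506768491 * sqrt(455)/74925292276836809192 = -0.07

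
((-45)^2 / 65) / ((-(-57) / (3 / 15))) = 27 / 247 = 0.11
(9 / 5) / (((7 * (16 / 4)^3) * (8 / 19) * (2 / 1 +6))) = 171 / 143360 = 0.00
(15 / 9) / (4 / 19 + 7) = 95 / 411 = 0.23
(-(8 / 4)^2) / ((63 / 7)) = -4 / 9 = -0.44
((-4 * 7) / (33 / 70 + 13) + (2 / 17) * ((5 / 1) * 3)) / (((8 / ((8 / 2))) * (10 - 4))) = -2515 / 96186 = -0.03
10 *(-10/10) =-10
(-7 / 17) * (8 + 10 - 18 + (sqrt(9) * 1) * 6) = -126 / 17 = -7.41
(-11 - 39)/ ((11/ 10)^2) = -41.32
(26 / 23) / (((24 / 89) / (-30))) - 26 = -6981 / 46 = -151.76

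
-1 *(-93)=93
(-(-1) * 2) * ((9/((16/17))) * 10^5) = 1912500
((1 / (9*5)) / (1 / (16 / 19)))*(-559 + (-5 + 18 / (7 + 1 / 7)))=-74864 / 7125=-10.51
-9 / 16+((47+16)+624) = 10983 / 16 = 686.44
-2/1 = -2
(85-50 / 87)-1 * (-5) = 7780 / 87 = 89.43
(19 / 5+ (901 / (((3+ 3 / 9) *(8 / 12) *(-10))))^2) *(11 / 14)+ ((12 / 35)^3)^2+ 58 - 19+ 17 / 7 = 314369725096877 / 235298000000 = 1336.05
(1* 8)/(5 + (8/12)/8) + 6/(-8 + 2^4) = 567/244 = 2.32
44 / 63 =0.70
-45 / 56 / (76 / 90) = -2025 / 2128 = -0.95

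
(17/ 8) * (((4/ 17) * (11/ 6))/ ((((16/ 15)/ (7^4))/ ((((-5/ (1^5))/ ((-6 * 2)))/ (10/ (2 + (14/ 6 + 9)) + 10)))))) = 660275/ 8256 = 79.98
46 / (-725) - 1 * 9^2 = -58771 / 725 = -81.06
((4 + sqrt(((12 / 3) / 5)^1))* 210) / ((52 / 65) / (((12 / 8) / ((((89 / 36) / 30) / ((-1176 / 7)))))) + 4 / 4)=28576800* sqrt(5) / 340111 + 285768000 / 340111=1028.10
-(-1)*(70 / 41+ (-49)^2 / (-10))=-97741 / 410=-238.39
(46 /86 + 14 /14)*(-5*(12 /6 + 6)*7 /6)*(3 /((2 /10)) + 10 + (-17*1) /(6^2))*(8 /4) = -1359820 /387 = -3513.75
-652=-652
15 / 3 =5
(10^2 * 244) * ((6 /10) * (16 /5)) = 46848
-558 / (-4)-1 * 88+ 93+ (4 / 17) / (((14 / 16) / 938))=13489 / 34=396.74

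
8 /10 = 4 /5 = 0.80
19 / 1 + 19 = 38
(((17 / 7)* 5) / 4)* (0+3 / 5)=51 / 28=1.82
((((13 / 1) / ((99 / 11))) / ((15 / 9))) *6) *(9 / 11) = 4.25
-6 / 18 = -1 / 3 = -0.33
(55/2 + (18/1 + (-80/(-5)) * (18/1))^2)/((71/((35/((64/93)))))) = 609749385/9088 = 67093.90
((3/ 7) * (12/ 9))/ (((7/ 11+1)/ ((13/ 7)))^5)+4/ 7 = 91555078319/ 55576446408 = 1.65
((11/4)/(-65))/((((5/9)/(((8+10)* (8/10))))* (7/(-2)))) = 3564/11375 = 0.31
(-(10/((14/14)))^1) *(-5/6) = 8.33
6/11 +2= 28/11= 2.55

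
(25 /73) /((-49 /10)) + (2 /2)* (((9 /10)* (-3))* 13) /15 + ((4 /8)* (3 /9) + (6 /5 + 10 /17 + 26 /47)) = 21049871 /214351725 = 0.10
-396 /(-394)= 198 /197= 1.01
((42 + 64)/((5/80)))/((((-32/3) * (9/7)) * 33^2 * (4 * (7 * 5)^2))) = -53/2286900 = -0.00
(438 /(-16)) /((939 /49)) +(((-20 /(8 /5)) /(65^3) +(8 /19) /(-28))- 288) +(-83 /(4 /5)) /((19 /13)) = -1318583048691 /3658356520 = -360.43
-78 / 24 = -13 / 4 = -3.25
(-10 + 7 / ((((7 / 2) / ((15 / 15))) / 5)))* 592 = 0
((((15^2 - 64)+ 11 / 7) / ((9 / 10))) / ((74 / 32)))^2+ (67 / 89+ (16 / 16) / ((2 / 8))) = 2952926645903 / 483586929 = 6106.30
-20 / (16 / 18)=-22.50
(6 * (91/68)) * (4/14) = 39/17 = 2.29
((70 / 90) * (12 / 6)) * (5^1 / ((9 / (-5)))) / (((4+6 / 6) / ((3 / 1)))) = -70 / 27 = -2.59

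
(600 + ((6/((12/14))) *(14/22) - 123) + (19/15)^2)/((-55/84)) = -33475988/45375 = -737.76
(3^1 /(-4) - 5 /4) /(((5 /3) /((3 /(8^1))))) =-9 /20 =-0.45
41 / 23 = 1.78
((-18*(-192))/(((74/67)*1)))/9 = 12864/37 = 347.68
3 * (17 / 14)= 51 / 14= 3.64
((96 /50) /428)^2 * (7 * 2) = 2016 /7155625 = 0.00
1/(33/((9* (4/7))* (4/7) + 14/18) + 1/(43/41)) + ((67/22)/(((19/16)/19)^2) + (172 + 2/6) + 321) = 2646631415/2078934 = 1273.07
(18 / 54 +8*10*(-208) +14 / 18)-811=-157049 / 9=-17449.89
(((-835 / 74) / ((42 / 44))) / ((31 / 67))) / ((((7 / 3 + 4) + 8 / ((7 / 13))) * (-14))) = 123079 / 1429162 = 0.09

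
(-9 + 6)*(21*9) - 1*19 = -586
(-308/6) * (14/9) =-2156/27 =-79.85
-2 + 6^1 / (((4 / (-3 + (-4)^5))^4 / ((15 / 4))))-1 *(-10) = 50060396858941 / 512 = 97774212615.12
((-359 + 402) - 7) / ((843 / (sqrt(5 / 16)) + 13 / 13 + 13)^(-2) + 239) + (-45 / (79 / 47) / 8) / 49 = 1888320 * sqrt(5) / 820405743241112569 + 2091735996800689211733 / 25406325056690774036792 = 0.08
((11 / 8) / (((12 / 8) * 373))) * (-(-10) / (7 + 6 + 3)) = 55 / 35808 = 0.00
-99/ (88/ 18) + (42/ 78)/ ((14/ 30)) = -993/ 52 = -19.10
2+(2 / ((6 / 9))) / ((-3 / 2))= 0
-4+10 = 6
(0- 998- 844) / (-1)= 1842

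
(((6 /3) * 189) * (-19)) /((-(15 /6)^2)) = 28728 /25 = 1149.12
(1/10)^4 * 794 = 397/5000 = 0.08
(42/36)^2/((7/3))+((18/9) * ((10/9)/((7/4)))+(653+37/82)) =6770605/10332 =655.30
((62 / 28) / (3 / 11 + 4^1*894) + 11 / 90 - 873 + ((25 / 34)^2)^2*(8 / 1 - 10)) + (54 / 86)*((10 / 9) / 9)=-873.38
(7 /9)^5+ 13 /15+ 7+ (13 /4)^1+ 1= 14645681 /1180980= 12.40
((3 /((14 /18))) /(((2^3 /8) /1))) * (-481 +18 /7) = -90423 /49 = -1845.37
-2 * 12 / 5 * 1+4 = -4 / 5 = -0.80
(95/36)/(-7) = -95/252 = -0.38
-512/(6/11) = -2816/3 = -938.67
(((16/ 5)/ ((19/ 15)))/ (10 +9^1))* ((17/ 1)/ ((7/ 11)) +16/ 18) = 27824/ 7581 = 3.67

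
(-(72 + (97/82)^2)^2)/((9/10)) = -1217893851845/203454792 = -5986.07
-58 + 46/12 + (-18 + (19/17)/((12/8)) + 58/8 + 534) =95845/204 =469.83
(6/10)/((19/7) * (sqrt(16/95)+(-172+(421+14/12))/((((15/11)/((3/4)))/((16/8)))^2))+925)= 18486213480/53813925080401 - 1209600 * sqrt(95)/53813925080401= 0.00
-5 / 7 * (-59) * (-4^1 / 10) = -118 / 7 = -16.86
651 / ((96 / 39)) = 8463 / 32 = 264.47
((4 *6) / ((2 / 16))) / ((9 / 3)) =64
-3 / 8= -0.38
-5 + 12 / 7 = -23 / 7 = -3.29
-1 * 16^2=-256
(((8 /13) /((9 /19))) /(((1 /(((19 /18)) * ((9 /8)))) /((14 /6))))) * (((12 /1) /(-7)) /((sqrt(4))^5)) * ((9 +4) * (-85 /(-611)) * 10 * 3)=-153425 /14664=-10.46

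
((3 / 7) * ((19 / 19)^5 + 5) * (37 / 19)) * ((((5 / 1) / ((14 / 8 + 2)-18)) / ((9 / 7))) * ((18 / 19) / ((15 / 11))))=-6512 / 6859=-0.95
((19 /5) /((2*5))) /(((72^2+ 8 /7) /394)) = 26201 /907400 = 0.03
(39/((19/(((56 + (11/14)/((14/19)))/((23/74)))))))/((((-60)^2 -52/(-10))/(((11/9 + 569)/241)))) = 34512603775/139535651787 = 0.25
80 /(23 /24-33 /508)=89.55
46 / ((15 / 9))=138 / 5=27.60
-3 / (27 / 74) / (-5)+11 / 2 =643 / 90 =7.14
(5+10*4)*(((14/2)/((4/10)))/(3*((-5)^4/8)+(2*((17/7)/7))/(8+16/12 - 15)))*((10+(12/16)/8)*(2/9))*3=145775/6444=22.62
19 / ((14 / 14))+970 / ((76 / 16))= 4241 / 19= 223.21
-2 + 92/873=-1654/873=-1.89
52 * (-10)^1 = -520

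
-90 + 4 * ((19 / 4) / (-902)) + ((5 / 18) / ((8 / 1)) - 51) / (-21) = -119462999 / 1363824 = -87.59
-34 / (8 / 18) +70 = -13 / 2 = -6.50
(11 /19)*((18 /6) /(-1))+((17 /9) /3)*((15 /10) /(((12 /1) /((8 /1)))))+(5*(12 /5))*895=5509052 /513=10738.89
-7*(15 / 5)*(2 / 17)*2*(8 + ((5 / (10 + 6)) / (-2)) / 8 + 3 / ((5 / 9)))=-66.12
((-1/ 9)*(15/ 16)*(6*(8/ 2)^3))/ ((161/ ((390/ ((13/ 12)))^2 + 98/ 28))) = -5184140/ 161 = -32199.63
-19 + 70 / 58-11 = -28.79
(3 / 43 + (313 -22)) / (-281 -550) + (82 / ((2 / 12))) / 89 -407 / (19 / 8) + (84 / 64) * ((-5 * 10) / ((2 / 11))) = -169874417043 / 322264016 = -527.13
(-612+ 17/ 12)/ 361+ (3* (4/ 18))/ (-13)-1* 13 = -276749/ 18772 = -14.74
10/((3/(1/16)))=5/24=0.21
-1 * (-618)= 618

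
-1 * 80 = -80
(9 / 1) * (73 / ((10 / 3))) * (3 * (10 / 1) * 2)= 11826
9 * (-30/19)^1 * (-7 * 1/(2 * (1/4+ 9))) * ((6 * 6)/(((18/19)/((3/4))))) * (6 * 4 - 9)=85050/37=2298.65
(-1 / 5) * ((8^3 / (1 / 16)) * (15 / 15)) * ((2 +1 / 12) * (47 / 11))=-481280 / 33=-14584.24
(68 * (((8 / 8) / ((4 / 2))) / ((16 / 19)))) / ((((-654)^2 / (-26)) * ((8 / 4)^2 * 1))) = -4199 / 6843456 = -0.00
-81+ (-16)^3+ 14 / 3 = -12517 / 3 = -4172.33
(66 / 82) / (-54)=-11 / 738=-0.01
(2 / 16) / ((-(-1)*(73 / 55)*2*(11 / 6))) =15 / 584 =0.03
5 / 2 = 2.50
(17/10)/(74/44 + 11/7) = 0.52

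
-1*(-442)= 442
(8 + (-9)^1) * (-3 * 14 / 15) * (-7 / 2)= -49 / 5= -9.80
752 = 752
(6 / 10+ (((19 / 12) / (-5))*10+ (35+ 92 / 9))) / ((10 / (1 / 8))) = 3839 / 7200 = 0.53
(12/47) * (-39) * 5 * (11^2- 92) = -67860/47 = -1443.83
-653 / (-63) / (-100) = -653 / 6300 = -0.10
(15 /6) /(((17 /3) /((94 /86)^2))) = 0.53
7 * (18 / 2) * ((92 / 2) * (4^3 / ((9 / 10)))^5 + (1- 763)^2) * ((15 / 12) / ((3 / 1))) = 43218408422416115 / 19683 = 2195722624722.66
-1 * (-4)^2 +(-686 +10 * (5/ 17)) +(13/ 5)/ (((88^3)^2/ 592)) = -1724680677285903/ 2467146711040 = -699.06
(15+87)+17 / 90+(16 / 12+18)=10937 / 90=121.52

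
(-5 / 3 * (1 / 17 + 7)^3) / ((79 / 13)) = -37440000 / 388127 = -96.46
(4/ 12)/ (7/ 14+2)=2/ 15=0.13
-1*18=-18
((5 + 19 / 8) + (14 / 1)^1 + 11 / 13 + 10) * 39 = 10053 / 8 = 1256.62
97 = 97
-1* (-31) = 31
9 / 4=2.25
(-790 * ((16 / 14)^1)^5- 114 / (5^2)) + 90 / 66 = -7133621353 / 4621925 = -1543.43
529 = 529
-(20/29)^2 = -400/841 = -0.48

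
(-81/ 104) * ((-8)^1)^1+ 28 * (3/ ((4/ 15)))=4176/ 13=321.23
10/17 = 0.59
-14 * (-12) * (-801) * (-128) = 17224704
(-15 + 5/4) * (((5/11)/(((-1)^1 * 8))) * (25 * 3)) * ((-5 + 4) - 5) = -351.56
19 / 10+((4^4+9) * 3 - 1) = 7959 / 10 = 795.90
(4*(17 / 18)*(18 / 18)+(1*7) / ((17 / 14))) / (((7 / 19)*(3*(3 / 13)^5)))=10299667820 / 780759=13191.87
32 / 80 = 2 / 5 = 0.40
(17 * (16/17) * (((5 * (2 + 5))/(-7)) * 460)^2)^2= 7163929600000000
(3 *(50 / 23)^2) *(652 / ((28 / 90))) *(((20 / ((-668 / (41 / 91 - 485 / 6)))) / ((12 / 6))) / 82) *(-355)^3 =-45008121239244140625 / 2307254131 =-19507223168.23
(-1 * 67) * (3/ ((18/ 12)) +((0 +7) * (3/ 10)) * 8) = -6298/ 5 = -1259.60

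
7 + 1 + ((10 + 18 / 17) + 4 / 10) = 1654 / 85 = 19.46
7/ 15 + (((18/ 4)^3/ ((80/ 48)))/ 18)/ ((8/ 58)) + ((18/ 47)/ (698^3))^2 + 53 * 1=289268102086174833482281/ 3831947149853424776640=75.49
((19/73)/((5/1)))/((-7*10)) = -19/25550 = -0.00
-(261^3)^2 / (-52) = 316113500535561 / 52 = 6079105779530.02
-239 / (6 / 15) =-1195 / 2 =-597.50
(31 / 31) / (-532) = -1 / 532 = -0.00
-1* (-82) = 82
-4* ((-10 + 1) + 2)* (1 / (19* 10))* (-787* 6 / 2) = -33054 / 95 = -347.94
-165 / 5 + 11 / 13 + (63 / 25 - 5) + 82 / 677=-34.51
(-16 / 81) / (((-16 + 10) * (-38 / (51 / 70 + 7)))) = -1082 / 161595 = -0.01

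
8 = 8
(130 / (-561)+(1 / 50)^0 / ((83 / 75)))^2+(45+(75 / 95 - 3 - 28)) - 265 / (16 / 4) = -8405104728659 / 164776585644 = -51.01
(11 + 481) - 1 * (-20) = 512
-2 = -2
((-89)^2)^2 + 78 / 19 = 1192102657 / 19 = 62742245.11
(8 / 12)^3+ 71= 1925 / 27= 71.30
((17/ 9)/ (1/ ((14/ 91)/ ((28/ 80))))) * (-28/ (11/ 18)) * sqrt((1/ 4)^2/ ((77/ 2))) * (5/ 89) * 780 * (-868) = 50592000 * sqrt(154)/ 10769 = 58299.77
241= 241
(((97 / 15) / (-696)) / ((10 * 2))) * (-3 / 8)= 97 / 556800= 0.00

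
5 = 5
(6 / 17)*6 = 36 / 17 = 2.12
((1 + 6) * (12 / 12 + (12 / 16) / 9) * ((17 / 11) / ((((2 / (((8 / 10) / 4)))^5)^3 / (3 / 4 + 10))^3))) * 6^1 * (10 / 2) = 122997329 / 281600000000000000000000000000000000000000000000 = 0.00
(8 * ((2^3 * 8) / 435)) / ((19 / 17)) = 8704 / 8265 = 1.05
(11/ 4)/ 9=11/ 36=0.31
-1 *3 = -3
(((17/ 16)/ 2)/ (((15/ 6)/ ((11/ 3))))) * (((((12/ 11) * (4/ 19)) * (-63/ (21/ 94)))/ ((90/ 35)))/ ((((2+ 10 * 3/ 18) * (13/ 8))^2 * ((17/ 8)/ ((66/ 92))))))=-758016/ 4061915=-0.19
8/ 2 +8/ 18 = 40/ 9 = 4.44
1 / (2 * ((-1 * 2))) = -1 / 4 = -0.25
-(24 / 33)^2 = -64 / 121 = -0.53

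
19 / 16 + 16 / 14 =261 / 112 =2.33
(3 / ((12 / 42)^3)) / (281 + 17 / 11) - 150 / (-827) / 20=454633 / 979168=0.46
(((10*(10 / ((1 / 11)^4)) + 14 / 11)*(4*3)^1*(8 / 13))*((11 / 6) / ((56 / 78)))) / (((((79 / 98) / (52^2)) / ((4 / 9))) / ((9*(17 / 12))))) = 41457913299712 / 79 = 524783712654.58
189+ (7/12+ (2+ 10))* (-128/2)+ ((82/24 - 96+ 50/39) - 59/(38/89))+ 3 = -832705/988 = -842.82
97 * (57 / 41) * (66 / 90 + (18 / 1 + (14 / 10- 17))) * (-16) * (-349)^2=-168808390736 / 205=-823455564.57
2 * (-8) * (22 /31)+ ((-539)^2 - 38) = 9004621 /31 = 290471.65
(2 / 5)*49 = 98 / 5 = 19.60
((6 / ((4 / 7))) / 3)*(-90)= -315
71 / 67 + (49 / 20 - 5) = -1997 / 1340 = -1.49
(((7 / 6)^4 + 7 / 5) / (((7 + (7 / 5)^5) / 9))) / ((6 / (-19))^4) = 237.81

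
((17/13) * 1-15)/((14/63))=-801/13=-61.62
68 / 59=1.15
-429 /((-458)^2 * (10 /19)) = -8151 /2097640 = -0.00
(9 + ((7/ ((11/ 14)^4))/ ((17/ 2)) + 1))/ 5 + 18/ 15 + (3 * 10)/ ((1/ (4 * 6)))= 900549376/ 1244485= 723.63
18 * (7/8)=63/4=15.75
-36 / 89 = -0.40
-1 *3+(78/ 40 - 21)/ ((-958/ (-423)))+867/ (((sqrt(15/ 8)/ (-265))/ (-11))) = -218643/ 19160+336974 *sqrt(30) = 1845671.20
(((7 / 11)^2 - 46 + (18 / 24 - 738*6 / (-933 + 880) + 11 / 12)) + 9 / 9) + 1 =800704 / 19239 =41.62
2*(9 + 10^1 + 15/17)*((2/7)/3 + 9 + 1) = 143312/357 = 401.43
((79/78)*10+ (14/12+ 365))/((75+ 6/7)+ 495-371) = 205457/109122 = 1.88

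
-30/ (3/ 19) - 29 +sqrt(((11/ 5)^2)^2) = -5354/ 25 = -214.16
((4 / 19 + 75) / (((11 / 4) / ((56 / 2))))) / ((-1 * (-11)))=160048 / 2299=69.62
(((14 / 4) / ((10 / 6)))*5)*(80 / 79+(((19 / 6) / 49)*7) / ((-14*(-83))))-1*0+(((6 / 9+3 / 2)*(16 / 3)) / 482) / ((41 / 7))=347474413597 / 32654017368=10.64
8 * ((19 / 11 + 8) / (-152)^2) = 107 / 31768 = 0.00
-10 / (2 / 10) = -50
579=579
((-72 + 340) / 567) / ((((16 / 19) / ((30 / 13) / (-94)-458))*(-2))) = 50893267 / 395928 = 128.54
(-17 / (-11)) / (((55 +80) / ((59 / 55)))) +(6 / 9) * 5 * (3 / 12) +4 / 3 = 355931 / 163350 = 2.18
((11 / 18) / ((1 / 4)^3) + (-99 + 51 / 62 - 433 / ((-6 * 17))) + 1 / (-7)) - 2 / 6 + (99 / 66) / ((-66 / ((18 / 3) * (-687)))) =28036823 / 730422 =38.38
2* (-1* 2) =-4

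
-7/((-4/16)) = 28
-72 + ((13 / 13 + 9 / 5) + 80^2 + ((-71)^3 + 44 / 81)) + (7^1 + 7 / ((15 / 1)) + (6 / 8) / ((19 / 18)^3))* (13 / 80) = -39065908492901 / 111115800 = -351578.34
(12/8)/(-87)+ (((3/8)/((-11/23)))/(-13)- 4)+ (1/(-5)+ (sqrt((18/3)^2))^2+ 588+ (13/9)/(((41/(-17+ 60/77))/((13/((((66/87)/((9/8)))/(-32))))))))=509221265173/523683160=972.38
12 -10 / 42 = 247 / 21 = 11.76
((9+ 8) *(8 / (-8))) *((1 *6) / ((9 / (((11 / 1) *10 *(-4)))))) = 14960 / 3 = 4986.67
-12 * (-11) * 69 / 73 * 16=145728 / 73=1996.27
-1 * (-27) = 27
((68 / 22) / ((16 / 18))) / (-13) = -153 / 572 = -0.27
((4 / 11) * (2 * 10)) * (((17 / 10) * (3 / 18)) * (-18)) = -408 / 11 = -37.09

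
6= 6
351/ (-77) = -4.56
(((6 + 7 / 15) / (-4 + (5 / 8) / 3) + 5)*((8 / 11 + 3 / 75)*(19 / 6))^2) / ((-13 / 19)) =-457748938961 / 16103587500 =-28.43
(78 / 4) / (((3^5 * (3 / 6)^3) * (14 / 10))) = 260 / 567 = 0.46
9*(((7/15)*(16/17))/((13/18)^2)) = 108864/14365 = 7.58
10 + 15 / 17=10.88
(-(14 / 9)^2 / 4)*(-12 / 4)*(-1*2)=-3.63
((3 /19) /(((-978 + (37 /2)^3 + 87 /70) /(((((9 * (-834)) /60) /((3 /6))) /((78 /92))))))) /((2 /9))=-14501592 /370342661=-0.04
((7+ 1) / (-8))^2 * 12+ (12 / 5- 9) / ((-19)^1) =1173 / 95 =12.35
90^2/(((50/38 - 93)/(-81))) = 7156.08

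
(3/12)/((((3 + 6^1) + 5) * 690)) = 0.00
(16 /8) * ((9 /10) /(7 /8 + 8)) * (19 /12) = 114 /355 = 0.32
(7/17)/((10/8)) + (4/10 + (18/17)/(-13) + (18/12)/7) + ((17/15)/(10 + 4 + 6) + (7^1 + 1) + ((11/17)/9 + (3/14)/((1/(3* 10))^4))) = 241676017907/1392300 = 173580.42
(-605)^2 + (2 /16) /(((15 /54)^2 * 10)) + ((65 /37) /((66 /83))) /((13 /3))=74486224217 /203500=366025.67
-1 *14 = -14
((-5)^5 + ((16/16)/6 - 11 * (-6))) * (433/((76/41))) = -714519.32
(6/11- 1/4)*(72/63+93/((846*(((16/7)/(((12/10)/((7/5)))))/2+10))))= 335205/984368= 0.34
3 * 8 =24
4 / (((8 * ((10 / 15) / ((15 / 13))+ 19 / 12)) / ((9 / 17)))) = 0.12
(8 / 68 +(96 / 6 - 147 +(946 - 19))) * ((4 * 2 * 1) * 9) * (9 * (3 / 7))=26310096 / 119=221093.24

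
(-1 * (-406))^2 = 164836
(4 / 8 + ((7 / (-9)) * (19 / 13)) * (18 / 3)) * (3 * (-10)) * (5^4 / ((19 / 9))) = 13865625 / 247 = 56136.13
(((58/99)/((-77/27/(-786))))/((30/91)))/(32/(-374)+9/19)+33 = 98214891/75845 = 1294.94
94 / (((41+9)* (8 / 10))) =47 / 20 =2.35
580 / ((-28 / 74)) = -10730 / 7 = -1532.86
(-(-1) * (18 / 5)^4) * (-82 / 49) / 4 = -2152008 / 30625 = -70.27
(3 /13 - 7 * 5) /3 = -452 /39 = -11.59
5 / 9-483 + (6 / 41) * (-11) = -178616 / 369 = -484.05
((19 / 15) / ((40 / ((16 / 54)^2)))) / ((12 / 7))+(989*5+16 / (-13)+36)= 10618489883 / 2132325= 4979.77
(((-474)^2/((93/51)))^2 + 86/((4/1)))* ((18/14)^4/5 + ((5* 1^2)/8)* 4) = 2134212821806588297/46147220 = 46247917465.16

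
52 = 52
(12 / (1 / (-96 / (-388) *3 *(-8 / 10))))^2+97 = 34760761 / 235225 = 147.78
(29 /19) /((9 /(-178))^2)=918836 /1539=597.03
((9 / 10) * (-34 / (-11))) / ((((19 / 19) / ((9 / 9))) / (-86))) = -13158 / 55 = -239.24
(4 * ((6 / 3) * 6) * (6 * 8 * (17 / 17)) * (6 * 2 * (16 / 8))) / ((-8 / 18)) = -124416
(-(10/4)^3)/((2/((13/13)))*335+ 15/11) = -275/11816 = -0.02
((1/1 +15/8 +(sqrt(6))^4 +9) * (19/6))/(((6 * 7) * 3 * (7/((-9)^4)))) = 1768311/1568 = 1127.75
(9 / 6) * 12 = 18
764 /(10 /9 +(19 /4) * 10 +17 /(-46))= 79074 /4993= 15.84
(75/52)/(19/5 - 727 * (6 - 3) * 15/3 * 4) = -375/11340212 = -0.00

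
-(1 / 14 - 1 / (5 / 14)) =191 / 70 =2.73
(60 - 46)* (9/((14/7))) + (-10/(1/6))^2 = 3663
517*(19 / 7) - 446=6701 / 7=957.29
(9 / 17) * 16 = 144 / 17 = 8.47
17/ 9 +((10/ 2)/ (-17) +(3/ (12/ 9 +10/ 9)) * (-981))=-4047143/ 3366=-1202.36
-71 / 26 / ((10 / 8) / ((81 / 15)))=-3834 / 325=-11.80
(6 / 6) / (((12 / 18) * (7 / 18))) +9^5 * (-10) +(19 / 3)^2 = -37198100 / 63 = -590446.03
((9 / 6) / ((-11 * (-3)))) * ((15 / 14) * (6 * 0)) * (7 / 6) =0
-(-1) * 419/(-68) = -419/68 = -6.16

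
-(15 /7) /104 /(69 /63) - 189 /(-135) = 16519 /11960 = 1.38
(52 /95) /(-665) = -52 /63175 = -0.00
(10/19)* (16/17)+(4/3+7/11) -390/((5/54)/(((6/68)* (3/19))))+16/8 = -577889/10659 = -54.22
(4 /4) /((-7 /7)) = -1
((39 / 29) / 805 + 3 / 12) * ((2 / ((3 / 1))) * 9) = 70503 / 46690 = 1.51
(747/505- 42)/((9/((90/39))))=-13642/1313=-10.39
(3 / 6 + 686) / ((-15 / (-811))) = 1113503 / 30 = 37116.77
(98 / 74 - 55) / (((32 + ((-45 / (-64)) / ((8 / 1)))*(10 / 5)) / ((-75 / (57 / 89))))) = 1131225600 / 5790611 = 195.36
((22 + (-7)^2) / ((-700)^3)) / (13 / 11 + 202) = -781 / 766605000000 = -0.00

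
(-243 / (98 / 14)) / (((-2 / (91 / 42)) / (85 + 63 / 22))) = 2035449 / 616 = 3304.30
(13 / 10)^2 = 169 / 100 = 1.69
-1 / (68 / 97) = -97 / 68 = -1.43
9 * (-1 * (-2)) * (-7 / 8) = -63 / 4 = -15.75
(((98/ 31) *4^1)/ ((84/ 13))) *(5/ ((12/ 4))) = 910/ 279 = 3.26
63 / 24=21 / 8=2.62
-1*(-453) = 453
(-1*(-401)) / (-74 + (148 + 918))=0.40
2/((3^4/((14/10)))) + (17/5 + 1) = 1796/405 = 4.43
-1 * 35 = -35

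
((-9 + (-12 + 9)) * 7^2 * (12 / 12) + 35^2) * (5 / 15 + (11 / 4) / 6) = 12103 / 24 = 504.29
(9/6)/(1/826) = 1239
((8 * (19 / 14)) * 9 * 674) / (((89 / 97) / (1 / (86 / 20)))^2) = 433769954400 / 102521503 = 4231.01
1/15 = 0.07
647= 647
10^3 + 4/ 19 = 19004/ 19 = 1000.21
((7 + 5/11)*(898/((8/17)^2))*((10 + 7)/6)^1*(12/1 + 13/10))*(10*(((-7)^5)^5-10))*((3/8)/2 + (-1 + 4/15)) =2113250103106612661404579925537447/253440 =8338265874000207786476404000.00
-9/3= -3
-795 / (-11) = 795 / 11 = 72.27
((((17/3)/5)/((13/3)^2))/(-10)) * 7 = -357/8450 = -0.04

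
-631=-631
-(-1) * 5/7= 5/7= 0.71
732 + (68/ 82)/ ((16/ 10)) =120133/ 164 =732.52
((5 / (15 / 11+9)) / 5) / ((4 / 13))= 143 / 456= 0.31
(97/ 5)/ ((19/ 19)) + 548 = 2837/ 5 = 567.40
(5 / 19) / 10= 1 / 38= 0.03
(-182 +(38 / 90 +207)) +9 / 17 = 19853 / 765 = 25.95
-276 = -276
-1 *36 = -36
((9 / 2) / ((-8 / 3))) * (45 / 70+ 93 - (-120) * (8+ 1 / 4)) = -409617 / 224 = -1828.65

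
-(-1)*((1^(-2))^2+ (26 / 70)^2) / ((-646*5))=-41 / 116375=-0.00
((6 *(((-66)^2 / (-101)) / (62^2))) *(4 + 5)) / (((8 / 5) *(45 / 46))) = -75141 / 194122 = -0.39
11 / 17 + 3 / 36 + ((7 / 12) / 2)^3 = 177479 / 235008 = 0.76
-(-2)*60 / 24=5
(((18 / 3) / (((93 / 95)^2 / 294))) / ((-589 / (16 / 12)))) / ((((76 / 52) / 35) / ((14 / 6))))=-62426000 / 268119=-232.83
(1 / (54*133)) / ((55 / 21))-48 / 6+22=263341 / 18810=14.00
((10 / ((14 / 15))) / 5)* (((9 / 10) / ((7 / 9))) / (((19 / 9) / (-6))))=-6561 / 931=-7.05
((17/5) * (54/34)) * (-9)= -243/5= -48.60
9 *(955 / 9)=955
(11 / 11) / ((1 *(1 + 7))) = 1 / 8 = 0.12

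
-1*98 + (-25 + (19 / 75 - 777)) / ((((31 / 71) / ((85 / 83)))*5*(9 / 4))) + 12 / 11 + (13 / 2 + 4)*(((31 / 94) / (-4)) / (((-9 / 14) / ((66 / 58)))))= -54689710197167 / 208315740600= -262.53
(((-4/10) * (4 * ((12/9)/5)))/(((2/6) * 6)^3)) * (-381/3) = 508/75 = 6.77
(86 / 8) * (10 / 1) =215 / 2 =107.50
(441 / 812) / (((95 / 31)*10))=1953 / 110200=0.02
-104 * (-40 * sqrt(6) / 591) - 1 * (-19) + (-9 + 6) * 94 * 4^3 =-18029 + 4160 * sqrt(6) / 591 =-18011.76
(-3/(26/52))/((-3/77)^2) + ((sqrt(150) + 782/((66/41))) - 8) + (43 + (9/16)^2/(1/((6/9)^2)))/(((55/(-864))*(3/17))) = -2414009/330 + 5*sqrt(6) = -7302.93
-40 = -40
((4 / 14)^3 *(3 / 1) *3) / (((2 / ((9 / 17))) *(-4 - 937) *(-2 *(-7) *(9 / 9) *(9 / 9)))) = -162 / 38408797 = -0.00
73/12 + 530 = 6433/12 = 536.08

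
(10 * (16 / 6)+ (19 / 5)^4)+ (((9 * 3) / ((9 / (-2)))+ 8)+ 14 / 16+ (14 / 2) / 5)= 239.46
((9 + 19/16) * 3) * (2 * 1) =489/8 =61.12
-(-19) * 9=171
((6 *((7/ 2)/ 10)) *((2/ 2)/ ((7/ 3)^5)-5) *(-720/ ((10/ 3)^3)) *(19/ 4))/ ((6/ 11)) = 531943038/ 300125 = 1772.40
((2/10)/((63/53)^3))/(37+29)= 148877/82515510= 0.00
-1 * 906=-906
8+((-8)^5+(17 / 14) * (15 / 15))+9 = -32749.79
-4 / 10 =-2 / 5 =-0.40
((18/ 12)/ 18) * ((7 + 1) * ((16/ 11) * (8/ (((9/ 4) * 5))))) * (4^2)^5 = 1073741824/ 1485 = 723058.47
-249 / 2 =-124.50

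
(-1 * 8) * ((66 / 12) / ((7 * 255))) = -44 / 1785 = -0.02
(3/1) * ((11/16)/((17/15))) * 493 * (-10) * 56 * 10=-5024250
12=12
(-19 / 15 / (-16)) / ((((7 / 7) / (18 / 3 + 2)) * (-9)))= -19 / 270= -0.07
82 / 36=41 / 18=2.28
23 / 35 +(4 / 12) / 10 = 29 / 42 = 0.69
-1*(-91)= 91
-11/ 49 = -0.22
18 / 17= 1.06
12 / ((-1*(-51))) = 4 / 17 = 0.24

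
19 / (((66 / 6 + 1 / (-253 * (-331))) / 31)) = 53.55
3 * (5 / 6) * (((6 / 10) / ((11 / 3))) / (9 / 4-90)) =-2 / 429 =-0.00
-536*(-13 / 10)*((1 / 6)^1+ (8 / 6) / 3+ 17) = 552214 / 45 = 12271.42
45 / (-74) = -45 / 74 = -0.61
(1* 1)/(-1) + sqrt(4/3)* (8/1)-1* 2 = -3 + 16* sqrt(3)/3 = 6.24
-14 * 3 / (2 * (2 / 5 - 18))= 105 / 88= 1.19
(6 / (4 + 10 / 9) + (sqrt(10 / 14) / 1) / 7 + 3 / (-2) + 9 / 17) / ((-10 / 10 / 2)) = -159 / 391 - 2* sqrt(35) / 49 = -0.65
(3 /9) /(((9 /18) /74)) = 148 /3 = 49.33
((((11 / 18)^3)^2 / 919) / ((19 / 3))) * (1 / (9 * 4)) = 1771561 / 7126649319168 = 0.00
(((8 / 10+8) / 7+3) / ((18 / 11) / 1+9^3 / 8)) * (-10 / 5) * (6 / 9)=-52448 / 857115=-0.06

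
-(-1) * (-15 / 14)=-15 / 14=-1.07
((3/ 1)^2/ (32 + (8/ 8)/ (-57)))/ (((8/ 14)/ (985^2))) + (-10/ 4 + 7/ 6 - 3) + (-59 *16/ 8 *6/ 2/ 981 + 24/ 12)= 1139287073573/ 2384484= 477791.87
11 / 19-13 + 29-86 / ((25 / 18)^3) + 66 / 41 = -169318383 / 12171875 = -13.91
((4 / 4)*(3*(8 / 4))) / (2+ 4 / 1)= 1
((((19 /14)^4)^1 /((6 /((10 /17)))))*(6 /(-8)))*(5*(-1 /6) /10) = 651605 /31347456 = 0.02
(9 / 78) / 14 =3 / 364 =0.01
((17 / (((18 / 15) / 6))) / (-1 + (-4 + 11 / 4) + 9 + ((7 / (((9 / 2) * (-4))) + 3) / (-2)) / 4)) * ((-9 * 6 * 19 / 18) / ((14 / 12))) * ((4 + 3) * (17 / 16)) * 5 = -889542 / 37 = -24041.68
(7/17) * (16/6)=56/51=1.10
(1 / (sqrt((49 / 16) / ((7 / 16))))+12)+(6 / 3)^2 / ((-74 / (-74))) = sqrt(7) / 7+16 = 16.38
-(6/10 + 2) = -13/5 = -2.60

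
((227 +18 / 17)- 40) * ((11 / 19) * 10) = 351670 / 323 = 1088.76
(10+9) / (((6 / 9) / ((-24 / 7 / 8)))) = -171 / 14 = -12.21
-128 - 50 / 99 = -12722 / 99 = -128.51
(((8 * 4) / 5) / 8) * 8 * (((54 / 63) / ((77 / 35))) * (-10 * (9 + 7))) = -30720 / 77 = -398.96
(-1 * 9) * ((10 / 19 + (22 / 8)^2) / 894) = -7377 / 90592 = -0.08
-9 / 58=-0.16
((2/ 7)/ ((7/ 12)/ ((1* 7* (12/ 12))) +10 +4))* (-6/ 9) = -16/ 1183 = -0.01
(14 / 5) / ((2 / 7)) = 49 / 5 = 9.80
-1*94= -94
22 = 22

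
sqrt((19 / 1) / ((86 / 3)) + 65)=8.10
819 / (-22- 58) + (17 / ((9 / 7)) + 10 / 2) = 5749 / 720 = 7.98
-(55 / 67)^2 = -0.67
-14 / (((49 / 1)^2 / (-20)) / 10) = 1.17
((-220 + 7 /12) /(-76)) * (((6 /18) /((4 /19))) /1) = 2633 /576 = 4.57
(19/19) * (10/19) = 10/19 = 0.53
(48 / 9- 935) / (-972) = 2789 / 2916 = 0.96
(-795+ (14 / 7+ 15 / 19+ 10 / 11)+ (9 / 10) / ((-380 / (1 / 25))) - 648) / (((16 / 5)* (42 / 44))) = -214867157 / 456000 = -471.20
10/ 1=10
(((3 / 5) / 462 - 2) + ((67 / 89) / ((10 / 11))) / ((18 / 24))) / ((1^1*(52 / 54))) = -1655253 / 1781780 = -0.93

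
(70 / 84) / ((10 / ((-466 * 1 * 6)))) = -233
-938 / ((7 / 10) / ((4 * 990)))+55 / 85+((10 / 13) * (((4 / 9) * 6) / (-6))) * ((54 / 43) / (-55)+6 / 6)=-4992244906345 / 940797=-5306399.69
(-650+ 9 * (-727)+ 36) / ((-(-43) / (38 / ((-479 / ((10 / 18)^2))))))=6799150 / 1668357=4.08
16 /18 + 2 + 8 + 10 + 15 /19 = 3707 /171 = 21.68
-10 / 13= -0.77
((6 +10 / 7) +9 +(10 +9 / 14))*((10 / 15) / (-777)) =-379 / 16317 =-0.02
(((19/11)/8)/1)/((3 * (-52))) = -19/13728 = -0.00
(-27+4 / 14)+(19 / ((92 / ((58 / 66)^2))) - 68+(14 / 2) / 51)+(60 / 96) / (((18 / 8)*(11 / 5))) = -374725231 / 3974124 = -94.29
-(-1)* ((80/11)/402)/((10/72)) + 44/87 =40780/64119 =0.64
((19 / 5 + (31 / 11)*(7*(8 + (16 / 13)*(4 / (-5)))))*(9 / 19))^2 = 2319289281 / 511225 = 4536.73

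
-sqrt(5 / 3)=-sqrt(15) / 3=-1.29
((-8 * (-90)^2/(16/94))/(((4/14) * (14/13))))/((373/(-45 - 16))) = 75473775/373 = 202342.56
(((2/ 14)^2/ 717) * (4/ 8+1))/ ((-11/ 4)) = -2/ 128821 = -0.00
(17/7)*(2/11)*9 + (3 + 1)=614/77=7.97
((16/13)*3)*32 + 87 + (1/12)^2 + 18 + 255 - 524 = -85811/1872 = -45.84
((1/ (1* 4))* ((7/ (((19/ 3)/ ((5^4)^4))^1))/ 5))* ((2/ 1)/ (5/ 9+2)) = 5767822265625/ 874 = 6599338976.69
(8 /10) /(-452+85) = -4 /1835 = -0.00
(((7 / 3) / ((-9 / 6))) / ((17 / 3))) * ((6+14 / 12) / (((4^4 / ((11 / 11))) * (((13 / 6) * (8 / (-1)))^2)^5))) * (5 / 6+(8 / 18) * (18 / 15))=-26989767 / 6291038210902961684480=-0.00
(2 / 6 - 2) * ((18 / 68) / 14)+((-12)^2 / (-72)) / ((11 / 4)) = -3973 / 5236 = -0.76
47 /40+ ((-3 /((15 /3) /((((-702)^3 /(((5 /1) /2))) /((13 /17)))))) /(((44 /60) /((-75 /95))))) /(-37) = 977171558971 /309320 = 3159095.95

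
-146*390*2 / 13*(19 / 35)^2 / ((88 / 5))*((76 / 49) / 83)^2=-456644784 / 8915323571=-0.05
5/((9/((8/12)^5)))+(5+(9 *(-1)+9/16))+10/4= -30245/34992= -0.86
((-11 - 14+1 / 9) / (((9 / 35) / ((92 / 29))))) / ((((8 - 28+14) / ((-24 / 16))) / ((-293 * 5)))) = 264168800 / 2349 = 112460.11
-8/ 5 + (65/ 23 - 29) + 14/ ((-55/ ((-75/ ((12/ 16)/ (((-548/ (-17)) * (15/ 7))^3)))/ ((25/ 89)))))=9095422515194242/ 304532305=29866856.05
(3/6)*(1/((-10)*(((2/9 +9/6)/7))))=-63/310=-0.20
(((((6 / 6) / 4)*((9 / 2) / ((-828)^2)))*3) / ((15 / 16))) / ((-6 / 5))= -1 / 228528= -0.00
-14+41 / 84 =-1135 / 84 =-13.51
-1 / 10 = -0.10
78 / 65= 6 / 5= 1.20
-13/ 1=-13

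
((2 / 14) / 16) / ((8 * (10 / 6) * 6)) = 1 / 8960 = 0.00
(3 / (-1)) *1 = -3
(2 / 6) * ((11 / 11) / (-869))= -1 / 2607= -0.00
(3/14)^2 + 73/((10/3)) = 21507/980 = 21.95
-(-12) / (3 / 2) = 8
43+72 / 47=2093 / 47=44.53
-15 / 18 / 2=-5 / 12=-0.42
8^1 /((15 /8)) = 64 /15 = 4.27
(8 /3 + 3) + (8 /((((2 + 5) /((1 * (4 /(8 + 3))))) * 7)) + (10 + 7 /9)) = 80060 /4851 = 16.50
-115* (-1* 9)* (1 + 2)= 3105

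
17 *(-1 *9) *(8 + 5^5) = -479349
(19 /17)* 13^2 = 3211 /17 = 188.88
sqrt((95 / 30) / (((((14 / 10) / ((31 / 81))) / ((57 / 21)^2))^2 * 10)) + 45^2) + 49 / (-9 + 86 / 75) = -3675 / 589 + sqrt(56306844955185) / 166698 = 38.77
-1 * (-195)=195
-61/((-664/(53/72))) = 3233/47808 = 0.07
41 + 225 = 266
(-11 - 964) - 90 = -1065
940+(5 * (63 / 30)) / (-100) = 187979 / 200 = 939.90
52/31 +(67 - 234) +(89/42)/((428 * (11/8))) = -126671866/766227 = -165.32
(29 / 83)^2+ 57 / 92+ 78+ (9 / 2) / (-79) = 3939683165 / 50069252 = 78.68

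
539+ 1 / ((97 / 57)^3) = 492115940 / 912673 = 539.20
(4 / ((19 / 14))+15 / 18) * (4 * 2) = 1724 / 57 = 30.25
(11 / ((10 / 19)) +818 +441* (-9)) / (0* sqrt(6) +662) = -31301 / 6620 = -4.73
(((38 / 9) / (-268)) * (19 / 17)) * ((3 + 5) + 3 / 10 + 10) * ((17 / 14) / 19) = -1159 / 56280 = -0.02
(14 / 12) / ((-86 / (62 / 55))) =-217 / 14190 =-0.02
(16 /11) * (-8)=-128 /11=-11.64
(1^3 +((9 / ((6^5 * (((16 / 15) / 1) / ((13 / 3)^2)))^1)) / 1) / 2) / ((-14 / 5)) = -0.36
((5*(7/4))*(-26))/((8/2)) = -455/8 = -56.88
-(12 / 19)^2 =-0.40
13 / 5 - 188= -185.40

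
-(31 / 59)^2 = -961 / 3481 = -0.28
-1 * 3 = -3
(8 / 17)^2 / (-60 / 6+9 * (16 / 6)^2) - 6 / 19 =-0.31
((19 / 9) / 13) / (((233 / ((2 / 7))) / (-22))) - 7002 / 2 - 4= -668849471 / 190827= -3505.00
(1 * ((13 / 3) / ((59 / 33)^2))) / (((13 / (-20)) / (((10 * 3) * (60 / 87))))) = -4356000 / 100949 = -43.15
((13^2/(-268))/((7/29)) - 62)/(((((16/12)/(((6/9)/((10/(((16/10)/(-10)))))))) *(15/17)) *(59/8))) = 4121242/51883125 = 0.08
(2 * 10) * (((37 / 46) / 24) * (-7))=-1295 / 276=-4.69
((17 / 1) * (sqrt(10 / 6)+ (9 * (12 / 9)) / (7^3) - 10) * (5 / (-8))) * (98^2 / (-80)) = -203371 / 16+ 40817 * sqrt(15) / 96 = -11063.98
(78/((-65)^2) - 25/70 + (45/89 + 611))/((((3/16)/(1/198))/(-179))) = -177204308516/60135075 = -2946.77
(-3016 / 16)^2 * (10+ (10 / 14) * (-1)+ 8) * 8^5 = 140882812928 / 7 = 20126116132.57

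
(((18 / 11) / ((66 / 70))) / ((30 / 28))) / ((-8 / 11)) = -49 / 22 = -2.23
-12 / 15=-4 / 5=-0.80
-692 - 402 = -1094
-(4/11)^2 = -16/121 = -0.13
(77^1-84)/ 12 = -7/ 12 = -0.58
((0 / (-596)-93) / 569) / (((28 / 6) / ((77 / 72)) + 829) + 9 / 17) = -17391 / 88728722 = -0.00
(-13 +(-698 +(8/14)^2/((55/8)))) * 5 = -1916017/539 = -3554.76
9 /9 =1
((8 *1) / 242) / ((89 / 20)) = 80 / 10769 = 0.01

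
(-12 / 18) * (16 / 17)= -32 / 51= -0.63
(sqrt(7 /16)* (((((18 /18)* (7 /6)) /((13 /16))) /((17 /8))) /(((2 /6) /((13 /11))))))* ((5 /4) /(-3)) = -140* sqrt(7) /561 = -0.66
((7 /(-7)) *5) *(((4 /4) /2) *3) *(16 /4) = -30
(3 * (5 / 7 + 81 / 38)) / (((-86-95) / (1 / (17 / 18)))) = -20439 / 409241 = -0.05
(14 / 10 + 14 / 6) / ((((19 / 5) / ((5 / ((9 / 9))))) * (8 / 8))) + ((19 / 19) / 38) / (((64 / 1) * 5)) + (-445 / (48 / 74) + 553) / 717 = 123635191 / 26156160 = 4.73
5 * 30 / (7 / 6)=900 / 7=128.57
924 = 924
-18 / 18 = -1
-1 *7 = -7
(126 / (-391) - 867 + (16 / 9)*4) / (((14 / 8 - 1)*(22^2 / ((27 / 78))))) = -3027083 / 3690258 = -0.82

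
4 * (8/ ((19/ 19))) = 32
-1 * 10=-10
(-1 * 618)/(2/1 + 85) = -206/29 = -7.10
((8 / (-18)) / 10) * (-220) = 88 / 9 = 9.78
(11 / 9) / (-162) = -11 / 1458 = -0.01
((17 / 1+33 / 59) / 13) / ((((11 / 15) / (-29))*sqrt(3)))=-150220*sqrt(3) / 8437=-30.84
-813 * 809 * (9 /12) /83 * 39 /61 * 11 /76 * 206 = -87187623237 /769576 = -113293.06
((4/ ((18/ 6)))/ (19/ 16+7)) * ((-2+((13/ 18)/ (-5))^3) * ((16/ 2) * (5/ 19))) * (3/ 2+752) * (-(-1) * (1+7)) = -563332321024/ 136086075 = -4139.53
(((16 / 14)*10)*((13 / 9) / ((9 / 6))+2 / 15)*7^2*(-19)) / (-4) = 78736 / 27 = 2916.15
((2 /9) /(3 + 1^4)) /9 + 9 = 1459 /162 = 9.01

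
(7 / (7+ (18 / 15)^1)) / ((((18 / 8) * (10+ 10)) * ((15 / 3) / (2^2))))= 0.02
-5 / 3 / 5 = -1 / 3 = -0.33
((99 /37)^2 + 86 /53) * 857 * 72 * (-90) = -3538528798320 /72557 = -48768951.28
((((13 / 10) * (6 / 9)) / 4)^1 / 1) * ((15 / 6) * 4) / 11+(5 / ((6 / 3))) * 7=584 / 33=17.70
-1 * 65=-65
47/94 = 1/2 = 0.50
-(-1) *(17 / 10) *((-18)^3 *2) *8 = -793152 / 5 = -158630.40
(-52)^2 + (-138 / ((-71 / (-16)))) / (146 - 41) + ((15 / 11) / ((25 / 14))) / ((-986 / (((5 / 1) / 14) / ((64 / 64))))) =72871056129 / 26952310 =2703.70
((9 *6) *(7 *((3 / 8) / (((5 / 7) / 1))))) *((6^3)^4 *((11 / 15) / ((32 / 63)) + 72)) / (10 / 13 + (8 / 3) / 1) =15466625556769296 / 1675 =9233806302548.83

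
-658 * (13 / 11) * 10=-85540 / 11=-7776.36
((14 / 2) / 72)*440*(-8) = -3080 / 9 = -342.22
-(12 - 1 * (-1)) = -13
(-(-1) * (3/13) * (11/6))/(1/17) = 187/26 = 7.19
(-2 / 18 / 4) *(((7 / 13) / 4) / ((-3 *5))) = 7 / 28080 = 0.00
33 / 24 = 1.38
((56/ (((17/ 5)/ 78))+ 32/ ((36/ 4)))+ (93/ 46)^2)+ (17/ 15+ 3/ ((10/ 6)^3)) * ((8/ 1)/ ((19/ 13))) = 1001186122727/ 768901500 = 1302.10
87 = 87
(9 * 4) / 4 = 9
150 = 150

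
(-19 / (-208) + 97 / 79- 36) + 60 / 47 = -25798205 / 772304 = -33.40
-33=-33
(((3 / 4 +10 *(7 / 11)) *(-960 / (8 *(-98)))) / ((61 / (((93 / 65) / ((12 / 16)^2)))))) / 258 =0.00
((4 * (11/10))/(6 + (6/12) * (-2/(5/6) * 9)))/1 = -11/12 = -0.92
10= 10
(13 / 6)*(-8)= -52 / 3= -17.33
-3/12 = -1/4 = -0.25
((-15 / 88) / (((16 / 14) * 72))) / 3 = -35 / 50688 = -0.00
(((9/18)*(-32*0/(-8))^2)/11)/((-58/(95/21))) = 0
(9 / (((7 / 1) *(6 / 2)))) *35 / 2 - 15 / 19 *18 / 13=3165 / 494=6.41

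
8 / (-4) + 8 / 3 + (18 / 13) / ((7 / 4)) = 398 / 273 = 1.46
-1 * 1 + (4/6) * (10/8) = -1/6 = -0.17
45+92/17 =857/17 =50.41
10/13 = 0.77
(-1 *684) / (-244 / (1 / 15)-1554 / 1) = 114 / 869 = 0.13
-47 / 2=-23.50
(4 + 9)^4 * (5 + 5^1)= 285610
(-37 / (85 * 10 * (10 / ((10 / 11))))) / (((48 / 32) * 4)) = -37 / 56100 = -0.00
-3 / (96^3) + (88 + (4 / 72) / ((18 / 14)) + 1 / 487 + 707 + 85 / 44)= 11331892110251 / 14218592256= 796.98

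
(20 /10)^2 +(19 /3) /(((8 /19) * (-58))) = 5207 /1392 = 3.74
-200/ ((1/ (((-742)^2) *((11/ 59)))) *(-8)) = 151405100/ 59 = 2566188.14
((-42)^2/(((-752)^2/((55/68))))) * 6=72765/4806784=0.02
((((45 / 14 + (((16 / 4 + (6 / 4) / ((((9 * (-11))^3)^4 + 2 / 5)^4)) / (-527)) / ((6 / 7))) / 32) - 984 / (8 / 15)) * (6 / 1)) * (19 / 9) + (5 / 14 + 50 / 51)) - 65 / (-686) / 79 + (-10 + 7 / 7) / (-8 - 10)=-4404541884225407553095430523469555600759346939023864453969206648590865510866201364603613134107294088893266393 / 188813684849512290759905530219744390964244968507719015254360320394469300385143135503275692394548740105792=-23327.45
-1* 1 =-1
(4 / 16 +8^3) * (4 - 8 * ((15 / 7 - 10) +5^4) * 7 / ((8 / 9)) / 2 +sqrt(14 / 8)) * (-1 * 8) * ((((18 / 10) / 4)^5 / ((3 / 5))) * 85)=3331417565601 / 16000 - 685617939 * sqrt(7) / 128000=208199426.17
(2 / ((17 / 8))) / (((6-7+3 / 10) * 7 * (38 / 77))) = -880 / 2261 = -0.39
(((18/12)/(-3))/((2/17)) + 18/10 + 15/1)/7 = 251/140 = 1.79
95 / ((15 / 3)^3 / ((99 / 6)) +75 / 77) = 11.11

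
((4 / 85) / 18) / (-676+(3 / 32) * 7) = -0.00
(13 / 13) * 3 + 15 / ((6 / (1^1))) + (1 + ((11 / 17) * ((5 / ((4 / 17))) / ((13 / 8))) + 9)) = 623 / 26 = 23.96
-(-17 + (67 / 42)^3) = 958733 / 74088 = 12.94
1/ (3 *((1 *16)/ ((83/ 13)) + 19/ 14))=1162/ 13467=0.09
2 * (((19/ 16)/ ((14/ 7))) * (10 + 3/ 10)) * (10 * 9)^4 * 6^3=173338339500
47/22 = 2.14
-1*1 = -1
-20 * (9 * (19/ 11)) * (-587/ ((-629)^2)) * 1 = 2007540/ 4352051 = 0.46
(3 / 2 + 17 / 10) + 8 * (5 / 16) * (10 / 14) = 349 / 70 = 4.99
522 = 522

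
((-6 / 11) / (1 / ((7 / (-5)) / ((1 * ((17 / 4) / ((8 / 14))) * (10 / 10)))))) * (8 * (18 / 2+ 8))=768 / 55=13.96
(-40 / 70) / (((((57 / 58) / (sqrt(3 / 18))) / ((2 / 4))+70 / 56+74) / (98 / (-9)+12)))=-5786080 / 682951833+352640 * sqrt(6) / 1593554277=-0.01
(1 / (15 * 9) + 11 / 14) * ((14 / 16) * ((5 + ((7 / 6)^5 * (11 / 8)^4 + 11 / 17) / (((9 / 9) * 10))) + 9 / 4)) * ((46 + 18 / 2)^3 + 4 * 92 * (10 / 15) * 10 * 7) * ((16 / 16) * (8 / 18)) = 1445777172222004201 / 3157785575424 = 457845.26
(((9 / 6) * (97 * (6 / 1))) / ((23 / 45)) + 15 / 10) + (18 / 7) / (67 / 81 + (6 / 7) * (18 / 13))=1168267839 / 682870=1710.82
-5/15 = -1/3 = -0.33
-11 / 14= -0.79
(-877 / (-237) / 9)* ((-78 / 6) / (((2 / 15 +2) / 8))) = -57005 / 2844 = -20.04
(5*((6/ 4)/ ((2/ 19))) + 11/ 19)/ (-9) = -5459/ 684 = -7.98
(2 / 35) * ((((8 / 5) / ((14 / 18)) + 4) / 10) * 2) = 424 / 6125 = 0.07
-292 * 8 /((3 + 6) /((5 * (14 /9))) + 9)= -163520 /711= -229.99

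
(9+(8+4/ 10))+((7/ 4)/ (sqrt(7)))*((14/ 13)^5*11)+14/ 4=1479016*sqrt(7)/ 371293+209/ 10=31.44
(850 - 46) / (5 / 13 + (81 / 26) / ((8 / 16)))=121.53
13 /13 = 1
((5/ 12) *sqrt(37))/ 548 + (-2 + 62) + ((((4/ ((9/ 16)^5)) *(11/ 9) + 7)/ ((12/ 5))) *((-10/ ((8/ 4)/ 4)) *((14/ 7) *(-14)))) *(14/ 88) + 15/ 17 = 5 *sqrt(37)/ 6576 + 1056432367930/ 298138401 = 3543.43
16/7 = 2.29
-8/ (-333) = 8/ 333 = 0.02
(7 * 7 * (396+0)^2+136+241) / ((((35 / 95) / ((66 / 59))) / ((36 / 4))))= 86725698246 / 413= 209989584.13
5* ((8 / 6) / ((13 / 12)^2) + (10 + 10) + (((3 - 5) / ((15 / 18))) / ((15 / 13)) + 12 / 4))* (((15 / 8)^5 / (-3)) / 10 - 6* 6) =-224573308227 / 55377920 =-4055.29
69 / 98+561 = 55047 / 98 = 561.70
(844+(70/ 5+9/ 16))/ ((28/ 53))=728061/ 448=1625.14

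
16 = 16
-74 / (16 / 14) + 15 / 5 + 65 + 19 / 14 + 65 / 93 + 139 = 144.31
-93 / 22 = -4.23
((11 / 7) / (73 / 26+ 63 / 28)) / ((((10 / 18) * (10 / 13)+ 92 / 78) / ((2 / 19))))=33462 / 1644013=0.02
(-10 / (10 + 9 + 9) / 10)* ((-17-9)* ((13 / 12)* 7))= 169 / 24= 7.04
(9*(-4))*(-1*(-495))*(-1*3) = 53460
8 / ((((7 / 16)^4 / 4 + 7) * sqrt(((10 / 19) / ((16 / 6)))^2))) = 159383552 / 27561135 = 5.78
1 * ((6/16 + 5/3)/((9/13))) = 637/216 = 2.95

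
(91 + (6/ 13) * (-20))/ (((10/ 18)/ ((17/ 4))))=162639/ 260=625.53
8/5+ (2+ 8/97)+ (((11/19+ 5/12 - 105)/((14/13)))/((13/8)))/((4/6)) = -11025729/129010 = -85.46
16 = 16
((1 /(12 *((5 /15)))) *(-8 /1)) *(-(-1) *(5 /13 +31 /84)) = -823 /546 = -1.51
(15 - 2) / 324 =0.04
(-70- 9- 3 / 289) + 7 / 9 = -203483 / 2601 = -78.23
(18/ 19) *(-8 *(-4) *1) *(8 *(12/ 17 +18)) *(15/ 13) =21980160/ 4199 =5234.62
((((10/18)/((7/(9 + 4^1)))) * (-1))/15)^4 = 28561/1275989841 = 0.00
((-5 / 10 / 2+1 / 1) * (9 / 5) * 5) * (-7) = -189 / 4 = -47.25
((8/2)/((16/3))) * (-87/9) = -29/4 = -7.25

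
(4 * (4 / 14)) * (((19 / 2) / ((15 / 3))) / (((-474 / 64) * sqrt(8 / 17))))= -608 * sqrt(34) / 8295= -0.43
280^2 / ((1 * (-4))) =-19600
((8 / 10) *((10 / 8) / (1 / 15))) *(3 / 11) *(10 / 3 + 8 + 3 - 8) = 285 / 11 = 25.91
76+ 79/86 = 76.92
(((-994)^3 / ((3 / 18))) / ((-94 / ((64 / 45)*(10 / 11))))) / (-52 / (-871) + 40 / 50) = 1316024430560 / 13959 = 94277844.44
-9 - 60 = -69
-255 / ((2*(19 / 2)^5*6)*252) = -170 / 155994237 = -0.00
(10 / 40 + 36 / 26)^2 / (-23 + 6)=-425 / 2704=-0.16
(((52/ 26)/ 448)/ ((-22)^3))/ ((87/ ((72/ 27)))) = -1/ 77815584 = -0.00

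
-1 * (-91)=91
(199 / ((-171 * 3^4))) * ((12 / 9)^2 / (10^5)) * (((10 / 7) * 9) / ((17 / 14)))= -398 / 147166875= -0.00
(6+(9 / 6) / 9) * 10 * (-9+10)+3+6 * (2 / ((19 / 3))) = 3794 / 57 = 66.56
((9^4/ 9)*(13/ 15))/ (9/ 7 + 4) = 22113/ 185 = 119.53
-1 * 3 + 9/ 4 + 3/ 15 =-11/ 20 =-0.55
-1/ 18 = -0.06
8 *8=64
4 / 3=1.33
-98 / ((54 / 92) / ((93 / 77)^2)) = -88412 / 363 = -243.56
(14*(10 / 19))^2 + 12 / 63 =413044 / 7581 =54.48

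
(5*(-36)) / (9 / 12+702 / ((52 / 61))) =-240 / 1099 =-0.22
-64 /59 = -1.08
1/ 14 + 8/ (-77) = -5/ 154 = -0.03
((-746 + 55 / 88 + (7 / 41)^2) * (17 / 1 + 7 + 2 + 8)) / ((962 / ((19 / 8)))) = -87501669 / 1398592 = -62.56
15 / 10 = 3 / 2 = 1.50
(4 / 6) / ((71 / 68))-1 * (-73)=15685 / 213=73.64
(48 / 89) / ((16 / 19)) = 57 / 89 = 0.64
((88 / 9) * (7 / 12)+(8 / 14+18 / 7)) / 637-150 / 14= -1288253 / 120393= -10.70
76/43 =1.77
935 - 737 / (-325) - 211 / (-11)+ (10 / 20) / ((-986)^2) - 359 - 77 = 3617749369519 / 6951201400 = 520.45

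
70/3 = 23.33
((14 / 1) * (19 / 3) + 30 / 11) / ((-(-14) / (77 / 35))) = 1508 / 105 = 14.36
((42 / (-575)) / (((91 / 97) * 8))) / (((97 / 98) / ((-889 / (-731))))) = -130683 / 10928450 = -0.01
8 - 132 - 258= -382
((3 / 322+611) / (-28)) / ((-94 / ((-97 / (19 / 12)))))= -3013305 / 211876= -14.22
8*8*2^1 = 128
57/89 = 0.64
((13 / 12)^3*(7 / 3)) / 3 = 15379 / 15552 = 0.99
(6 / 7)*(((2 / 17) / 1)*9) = 108 / 119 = 0.91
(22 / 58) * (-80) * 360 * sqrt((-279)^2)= -88387200 / 29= -3047834.48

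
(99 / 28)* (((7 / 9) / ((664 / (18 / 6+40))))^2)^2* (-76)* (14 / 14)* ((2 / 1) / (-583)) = 22280326117 / 3755309360080896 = 0.00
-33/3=-11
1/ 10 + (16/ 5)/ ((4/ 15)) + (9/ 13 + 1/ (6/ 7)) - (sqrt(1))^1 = 2527/ 195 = 12.96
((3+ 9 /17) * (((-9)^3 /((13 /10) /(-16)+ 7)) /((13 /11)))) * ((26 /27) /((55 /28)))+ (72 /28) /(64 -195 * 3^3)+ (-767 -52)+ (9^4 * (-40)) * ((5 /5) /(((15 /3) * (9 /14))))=-2096570613279 /25375679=-82621.26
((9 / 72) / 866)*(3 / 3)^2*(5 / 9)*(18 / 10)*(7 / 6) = 7 / 41568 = 0.00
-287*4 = -1148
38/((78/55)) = 26.79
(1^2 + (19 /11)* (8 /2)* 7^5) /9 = 141927 /11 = 12902.45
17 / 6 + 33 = 215 / 6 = 35.83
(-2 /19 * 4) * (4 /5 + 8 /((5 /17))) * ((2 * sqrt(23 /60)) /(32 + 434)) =-112 * sqrt(345) /66405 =-0.03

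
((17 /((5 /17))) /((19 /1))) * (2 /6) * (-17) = -17.24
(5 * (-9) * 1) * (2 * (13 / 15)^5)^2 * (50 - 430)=41908981522096 / 2562890625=16352.23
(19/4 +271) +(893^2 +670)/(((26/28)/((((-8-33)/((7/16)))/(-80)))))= 261854727/260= 1007133.57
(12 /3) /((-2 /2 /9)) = -36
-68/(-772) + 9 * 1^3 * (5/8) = 8821/1544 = 5.71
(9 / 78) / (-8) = -3 / 208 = -0.01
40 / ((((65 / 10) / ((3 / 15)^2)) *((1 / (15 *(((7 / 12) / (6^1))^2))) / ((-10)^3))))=-12250 / 351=-34.90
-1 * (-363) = 363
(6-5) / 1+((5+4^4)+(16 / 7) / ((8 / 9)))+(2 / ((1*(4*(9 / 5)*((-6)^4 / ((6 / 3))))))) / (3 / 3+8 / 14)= 237619253 / 898128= 264.57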